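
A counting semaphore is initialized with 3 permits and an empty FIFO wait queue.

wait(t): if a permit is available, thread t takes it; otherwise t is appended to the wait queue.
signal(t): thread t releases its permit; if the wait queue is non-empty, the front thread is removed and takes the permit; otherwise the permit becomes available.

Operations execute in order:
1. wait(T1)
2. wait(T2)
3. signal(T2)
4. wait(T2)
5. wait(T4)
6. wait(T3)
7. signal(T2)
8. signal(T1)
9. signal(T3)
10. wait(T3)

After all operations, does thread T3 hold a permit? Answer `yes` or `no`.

Answer: yes

Derivation:
Step 1: wait(T1) -> count=2 queue=[] holders={T1}
Step 2: wait(T2) -> count=1 queue=[] holders={T1,T2}
Step 3: signal(T2) -> count=2 queue=[] holders={T1}
Step 4: wait(T2) -> count=1 queue=[] holders={T1,T2}
Step 5: wait(T4) -> count=0 queue=[] holders={T1,T2,T4}
Step 6: wait(T3) -> count=0 queue=[T3] holders={T1,T2,T4}
Step 7: signal(T2) -> count=0 queue=[] holders={T1,T3,T4}
Step 8: signal(T1) -> count=1 queue=[] holders={T3,T4}
Step 9: signal(T3) -> count=2 queue=[] holders={T4}
Step 10: wait(T3) -> count=1 queue=[] holders={T3,T4}
Final holders: {T3,T4} -> T3 in holders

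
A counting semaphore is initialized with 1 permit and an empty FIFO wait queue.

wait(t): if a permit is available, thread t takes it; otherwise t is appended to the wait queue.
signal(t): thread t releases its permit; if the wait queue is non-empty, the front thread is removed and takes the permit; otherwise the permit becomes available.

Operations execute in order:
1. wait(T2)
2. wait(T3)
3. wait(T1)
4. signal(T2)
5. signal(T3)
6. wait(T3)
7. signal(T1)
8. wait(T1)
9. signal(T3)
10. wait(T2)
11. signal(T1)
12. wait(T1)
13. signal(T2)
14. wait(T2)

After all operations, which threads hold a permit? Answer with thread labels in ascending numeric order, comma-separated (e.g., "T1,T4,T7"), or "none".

Step 1: wait(T2) -> count=0 queue=[] holders={T2}
Step 2: wait(T3) -> count=0 queue=[T3] holders={T2}
Step 3: wait(T1) -> count=0 queue=[T3,T1] holders={T2}
Step 4: signal(T2) -> count=0 queue=[T1] holders={T3}
Step 5: signal(T3) -> count=0 queue=[] holders={T1}
Step 6: wait(T3) -> count=0 queue=[T3] holders={T1}
Step 7: signal(T1) -> count=0 queue=[] holders={T3}
Step 8: wait(T1) -> count=0 queue=[T1] holders={T3}
Step 9: signal(T3) -> count=0 queue=[] holders={T1}
Step 10: wait(T2) -> count=0 queue=[T2] holders={T1}
Step 11: signal(T1) -> count=0 queue=[] holders={T2}
Step 12: wait(T1) -> count=0 queue=[T1] holders={T2}
Step 13: signal(T2) -> count=0 queue=[] holders={T1}
Step 14: wait(T2) -> count=0 queue=[T2] holders={T1}
Final holders: T1

Answer: T1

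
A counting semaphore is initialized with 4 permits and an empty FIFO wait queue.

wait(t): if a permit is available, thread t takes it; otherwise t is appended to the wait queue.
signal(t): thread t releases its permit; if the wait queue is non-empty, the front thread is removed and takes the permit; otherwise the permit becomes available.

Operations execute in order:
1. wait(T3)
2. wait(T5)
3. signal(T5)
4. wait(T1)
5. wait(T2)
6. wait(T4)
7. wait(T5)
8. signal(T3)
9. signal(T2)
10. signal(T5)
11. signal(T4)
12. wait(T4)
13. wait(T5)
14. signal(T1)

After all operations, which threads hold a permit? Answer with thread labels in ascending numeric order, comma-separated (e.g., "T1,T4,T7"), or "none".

Answer: T4,T5

Derivation:
Step 1: wait(T3) -> count=3 queue=[] holders={T3}
Step 2: wait(T5) -> count=2 queue=[] holders={T3,T5}
Step 3: signal(T5) -> count=3 queue=[] holders={T3}
Step 4: wait(T1) -> count=2 queue=[] holders={T1,T3}
Step 5: wait(T2) -> count=1 queue=[] holders={T1,T2,T3}
Step 6: wait(T4) -> count=0 queue=[] holders={T1,T2,T3,T4}
Step 7: wait(T5) -> count=0 queue=[T5] holders={T1,T2,T3,T4}
Step 8: signal(T3) -> count=0 queue=[] holders={T1,T2,T4,T5}
Step 9: signal(T2) -> count=1 queue=[] holders={T1,T4,T5}
Step 10: signal(T5) -> count=2 queue=[] holders={T1,T4}
Step 11: signal(T4) -> count=3 queue=[] holders={T1}
Step 12: wait(T4) -> count=2 queue=[] holders={T1,T4}
Step 13: wait(T5) -> count=1 queue=[] holders={T1,T4,T5}
Step 14: signal(T1) -> count=2 queue=[] holders={T4,T5}
Final holders: T4,T5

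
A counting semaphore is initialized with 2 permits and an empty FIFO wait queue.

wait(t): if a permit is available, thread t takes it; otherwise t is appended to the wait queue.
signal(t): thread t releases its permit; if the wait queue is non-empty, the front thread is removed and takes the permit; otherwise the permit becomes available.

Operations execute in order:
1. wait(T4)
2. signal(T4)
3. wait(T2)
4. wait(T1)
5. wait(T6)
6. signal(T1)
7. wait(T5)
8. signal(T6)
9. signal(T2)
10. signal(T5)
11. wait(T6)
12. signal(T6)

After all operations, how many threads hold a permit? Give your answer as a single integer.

Answer: 0

Derivation:
Step 1: wait(T4) -> count=1 queue=[] holders={T4}
Step 2: signal(T4) -> count=2 queue=[] holders={none}
Step 3: wait(T2) -> count=1 queue=[] holders={T2}
Step 4: wait(T1) -> count=0 queue=[] holders={T1,T2}
Step 5: wait(T6) -> count=0 queue=[T6] holders={T1,T2}
Step 6: signal(T1) -> count=0 queue=[] holders={T2,T6}
Step 7: wait(T5) -> count=0 queue=[T5] holders={T2,T6}
Step 8: signal(T6) -> count=0 queue=[] holders={T2,T5}
Step 9: signal(T2) -> count=1 queue=[] holders={T5}
Step 10: signal(T5) -> count=2 queue=[] holders={none}
Step 11: wait(T6) -> count=1 queue=[] holders={T6}
Step 12: signal(T6) -> count=2 queue=[] holders={none}
Final holders: {none} -> 0 thread(s)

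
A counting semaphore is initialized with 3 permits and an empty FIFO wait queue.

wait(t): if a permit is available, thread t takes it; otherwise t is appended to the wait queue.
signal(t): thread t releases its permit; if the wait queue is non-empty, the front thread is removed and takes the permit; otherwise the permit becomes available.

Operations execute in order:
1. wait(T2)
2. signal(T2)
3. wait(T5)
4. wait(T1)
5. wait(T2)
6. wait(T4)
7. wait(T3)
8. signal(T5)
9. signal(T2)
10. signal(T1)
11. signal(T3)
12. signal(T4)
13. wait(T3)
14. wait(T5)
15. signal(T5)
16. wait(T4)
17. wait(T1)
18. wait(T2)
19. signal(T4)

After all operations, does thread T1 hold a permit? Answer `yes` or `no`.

Step 1: wait(T2) -> count=2 queue=[] holders={T2}
Step 2: signal(T2) -> count=3 queue=[] holders={none}
Step 3: wait(T5) -> count=2 queue=[] holders={T5}
Step 4: wait(T1) -> count=1 queue=[] holders={T1,T5}
Step 5: wait(T2) -> count=0 queue=[] holders={T1,T2,T5}
Step 6: wait(T4) -> count=0 queue=[T4] holders={T1,T2,T5}
Step 7: wait(T3) -> count=0 queue=[T4,T3] holders={T1,T2,T5}
Step 8: signal(T5) -> count=0 queue=[T3] holders={T1,T2,T4}
Step 9: signal(T2) -> count=0 queue=[] holders={T1,T3,T4}
Step 10: signal(T1) -> count=1 queue=[] holders={T3,T4}
Step 11: signal(T3) -> count=2 queue=[] holders={T4}
Step 12: signal(T4) -> count=3 queue=[] holders={none}
Step 13: wait(T3) -> count=2 queue=[] holders={T3}
Step 14: wait(T5) -> count=1 queue=[] holders={T3,T5}
Step 15: signal(T5) -> count=2 queue=[] holders={T3}
Step 16: wait(T4) -> count=1 queue=[] holders={T3,T4}
Step 17: wait(T1) -> count=0 queue=[] holders={T1,T3,T4}
Step 18: wait(T2) -> count=0 queue=[T2] holders={T1,T3,T4}
Step 19: signal(T4) -> count=0 queue=[] holders={T1,T2,T3}
Final holders: {T1,T2,T3} -> T1 in holders

Answer: yes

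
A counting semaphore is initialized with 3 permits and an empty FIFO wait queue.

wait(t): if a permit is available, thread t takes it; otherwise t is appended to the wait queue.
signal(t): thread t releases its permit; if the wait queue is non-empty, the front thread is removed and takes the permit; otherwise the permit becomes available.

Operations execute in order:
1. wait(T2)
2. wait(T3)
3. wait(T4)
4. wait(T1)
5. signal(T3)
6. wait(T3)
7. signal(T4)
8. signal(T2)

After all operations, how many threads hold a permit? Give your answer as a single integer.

Step 1: wait(T2) -> count=2 queue=[] holders={T2}
Step 2: wait(T3) -> count=1 queue=[] holders={T2,T3}
Step 3: wait(T4) -> count=0 queue=[] holders={T2,T3,T4}
Step 4: wait(T1) -> count=0 queue=[T1] holders={T2,T3,T4}
Step 5: signal(T3) -> count=0 queue=[] holders={T1,T2,T4}
Step 6: wait(T3) -> count=0 queue=[T3] holders={T1,T2,T4}
Step 7: signal(T4) -> count=0 queue=[] holders={T1,T2,T3}
Step 8: signal(T2) -> count=1 queue=[] holders={T1,T3}
Final holders: {T1,T3} -> 2 thread(s)

Answer: 2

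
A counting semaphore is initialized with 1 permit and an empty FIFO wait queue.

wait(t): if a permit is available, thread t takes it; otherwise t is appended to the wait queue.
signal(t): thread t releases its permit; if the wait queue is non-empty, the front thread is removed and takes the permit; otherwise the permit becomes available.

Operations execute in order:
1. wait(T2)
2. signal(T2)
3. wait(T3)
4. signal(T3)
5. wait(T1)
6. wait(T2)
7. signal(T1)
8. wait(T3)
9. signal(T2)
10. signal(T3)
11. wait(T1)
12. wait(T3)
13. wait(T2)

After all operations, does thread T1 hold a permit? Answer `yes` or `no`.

Answer: yes

Derivation:
Step 1: wait(T2) -> count=0 queue=[] holders={T2}
Step 2: signal(T2) -> count=1 queue=[] holders={none}
Step 3: wait(T3) -> count=0 queue=[] holders={T3}
Step 4: signal(T3) -> count=1 queue=[] holders={none}
Step 5: wait(T1) -> count=0 queue=[] holders={T1}
Step 6: wait(T2) -> count=0 queue=[T2] holders={T1}
Step 7: signal(T1) -> count=0 queue=[] holders={T2}
Step 8: wait(T3) -> count=0 queue=[T3] holders={T2}
Step 9: signal(T2) -> count=0 queue=[] holders={T3}
Step 10: signal(T3) -> count=1 queue=[] holders={none}
Step 11: wait(T1) -> count=0 queue=[] holders={T1}
Step 12: wait(T3) -> count=0 queue=[T3] holders={T1}
Step 13: wait(T2) -> count=0 queue=[T3,T2] holders={T1}
Final holders: {T1} -> T1 in holders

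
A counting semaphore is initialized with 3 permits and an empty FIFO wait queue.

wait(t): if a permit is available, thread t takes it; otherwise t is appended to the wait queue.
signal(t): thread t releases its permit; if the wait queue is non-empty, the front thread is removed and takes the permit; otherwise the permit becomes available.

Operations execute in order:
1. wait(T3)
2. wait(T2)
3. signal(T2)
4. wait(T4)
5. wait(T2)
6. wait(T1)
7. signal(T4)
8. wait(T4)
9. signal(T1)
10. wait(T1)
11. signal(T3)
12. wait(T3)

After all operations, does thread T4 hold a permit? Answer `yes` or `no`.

Step 1: wait(T3) -> count=2 queue=[] holders={T3}
Step 2: wait(T2) -> count=1 queue=[] holders={T2,T3}
Step 3: signal(T2) -> count=2 queue=[] holders={T3}
Step 4: wait(T4) -> count=1 queue=[] holders={T3,T4}
Step 5: wait(T2) -> count=0 queue=[] holders={T2,T3,T4}
Step 6: wait(T1) -> count=0 queue=[T1] holders={T2,T3,T4}
Step 7: signal(T4) -> count=0 queue=[] holders={T1,T2,T3}
Step 8: wait(T4) -> count=0 queue=[T4] holders={T1,T2,T3}
Step 9: signal(T1) -> count=0 queue=[] holders={T2,T3,T4}
Step 10: wait(T1) -> count=0 queue=[T1] holders={T2,T3,T4}
Step 11: signal(T3) -> count=0 queue=[] holders={T1,T2,T4}
Step 12: wait(T3) -> count=0 queue=[T3] holders={T1,T2,T4}
Final holders: {T1,T2,T4} -> T4 in holders

Answer: yes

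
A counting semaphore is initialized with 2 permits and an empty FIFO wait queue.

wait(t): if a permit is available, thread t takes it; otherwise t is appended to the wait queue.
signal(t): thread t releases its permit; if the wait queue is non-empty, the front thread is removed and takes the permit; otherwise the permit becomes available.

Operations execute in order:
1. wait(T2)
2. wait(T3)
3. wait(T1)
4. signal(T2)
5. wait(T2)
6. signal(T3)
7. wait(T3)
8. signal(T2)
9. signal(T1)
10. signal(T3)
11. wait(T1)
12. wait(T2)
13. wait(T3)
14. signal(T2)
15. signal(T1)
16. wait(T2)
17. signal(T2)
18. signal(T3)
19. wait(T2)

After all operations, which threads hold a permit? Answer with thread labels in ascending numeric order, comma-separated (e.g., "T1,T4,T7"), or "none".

Answer: T2

Derivation:
Step 1: wait(T2) -> count=1 queue=[] holders={T2}
Step 2: wait(T3) -> count=0 queue=[] holders={T2,T3}
Step 3: wait(T1) -> count=0 queue=[T1] holders={T2,T3}
Step 4: signal(T2) -> count=0 queue=[] holders={T1,T3}
Step 5: wait(T2) -> count=0 queue=[T2] holders={T1,T3}
Step 6: signal(T3) -> count=0 queue=[] holders={T1,T2}
Step 7: wait(T3) -> count=0 queue=[T3] holders={T1,T2}
Step 8: signal(T2) -> count=0 queue=[] holders={T1,T3}
Step 9: signal(T1) -> count=1 queue=[] holders={T3}
Step 10: signal(T3) -> count=2 queue=[] holders={none}
Step 11: wait(T1) -> count=1 queue=[] holders={T1}
Step 12: wait(T2) -> count=0 queue=[] holders={T1,T2}
Step 13: wait(T3) -> count=0 queue=[T3] holders={T1,T2}
Step 14: signal(T2) -> count=0 queue=[] holders={T1,T3}
Step 15: signal(T1) -> count=1 queue=[] holders={T3}
Step 16: wait(T2) -> count=0 queue=[] holders={T2,T3}
Step 17: signal(T2) -> count=1 queue=[] holders={T3}
Step 18: signal(T3) -> count=2 queue=[] holders={none}
Step 19: wait(T2) -> count=1 queue=[] holders={T2}
Final holders: T2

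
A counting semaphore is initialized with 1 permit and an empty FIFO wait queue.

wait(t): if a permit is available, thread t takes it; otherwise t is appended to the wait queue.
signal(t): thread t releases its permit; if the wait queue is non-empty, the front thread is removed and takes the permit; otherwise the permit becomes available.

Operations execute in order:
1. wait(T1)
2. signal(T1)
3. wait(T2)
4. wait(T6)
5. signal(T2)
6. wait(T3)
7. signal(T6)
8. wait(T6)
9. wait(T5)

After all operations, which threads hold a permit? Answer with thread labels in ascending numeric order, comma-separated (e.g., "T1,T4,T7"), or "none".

Step 1: wait(T1) -> count=0 queue=[] holders={T1}
Step 2: signal(T1) -> count=1 queue=[] holders={none}
Step 3: wait(T2) -> count=0 queue=[] holders={T2}
Step 4: wait(T6) -> count=0 queue=[T6] holders={T2}
Step 5: signal(T2) -> count=0 queue=[] holders={T6}
Step 6: wait(T3) -> count=0 queue=[T3] holders={T6}
Step 7: signal(T6) -> count=0 queue=[] holders={T3}
Step 8: wait(T6) -> count=0 queue=[T6] holders={T3}
Step 9: wait(T5) -> count=0 queue=[T6,T5] holders={T3}
Final holders: T3

Answer: T3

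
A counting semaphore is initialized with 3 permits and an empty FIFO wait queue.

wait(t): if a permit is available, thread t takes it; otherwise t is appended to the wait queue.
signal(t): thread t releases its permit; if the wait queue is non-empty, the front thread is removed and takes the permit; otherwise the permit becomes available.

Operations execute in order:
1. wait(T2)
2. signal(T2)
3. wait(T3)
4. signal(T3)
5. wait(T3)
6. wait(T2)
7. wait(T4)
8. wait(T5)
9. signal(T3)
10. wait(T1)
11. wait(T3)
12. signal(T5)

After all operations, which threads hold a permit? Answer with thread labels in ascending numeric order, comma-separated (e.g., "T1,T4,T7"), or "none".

Step 1: wait(T2) -> count=2 queue=[] holders={T2}
Step 2: signal(T2) -> count=3 queue=[] holders={none}
Step 3: wait(T3) -> count=2 queue=[] holders={T3}
Step 4: signal(T3) -> count=3 queue=[] holders={none}
Step 5: wait(T3) -> count=2 queue=[] holders={T3}
Step 6: wait(T2) -> count=1 queue=[] holders={T2,T3}
Step 7: wait(T4) -> count=0 queue=[] holders={T2,T3,T4}
Step 8: wait(T5) -> count=0 queue=[T5] holders={T2,T3,T4}
Step 9: signal(T3) -> count=0 queue=[] holders={T2,T4,T5}
Step 10: wait(T1) -> count=0 queue=[T1] holders={T2,T4,T5}
Step 11: wait(T3) -> count=0 queue=[T1,T3] holders={T2,T4,T5}
Step 12: signal(T5) -> count=0 queue=[T3] holders={T1,T2,T4}
Final holders: T1,T2,T4

Answer: T1,T2,T4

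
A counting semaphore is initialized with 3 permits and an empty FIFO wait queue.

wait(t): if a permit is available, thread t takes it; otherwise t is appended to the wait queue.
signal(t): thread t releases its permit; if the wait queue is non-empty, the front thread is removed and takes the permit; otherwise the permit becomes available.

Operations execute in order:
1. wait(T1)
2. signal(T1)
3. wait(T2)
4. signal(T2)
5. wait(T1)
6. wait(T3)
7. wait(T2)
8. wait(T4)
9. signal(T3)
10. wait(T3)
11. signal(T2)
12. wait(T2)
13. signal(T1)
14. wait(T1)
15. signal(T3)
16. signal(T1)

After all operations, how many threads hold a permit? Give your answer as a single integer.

Step 1: wait(T1) -> count=2 queue=[] holders={T1}
Step 2: signal(T1) -> count=3 queue=[] holders={none}
Step 3: wait(T2) -> count=2 queue=[] holders={T2}
Step 4: signal(T2) -> count=3 queue=[] holders={none}
Step 5: wait(T1) -> count=2 queue=[] holders={T1}
Step 6: wait(T3) -> count=1 queue=[] holders={T1,T3}
Step 7: wait(T2) -> count=0 queue=[] holders={T1,T2,T3}
Step 8: wait(T4) -> count=0 queue=[T4] holders={T1,T2,T3}
Step 9: signal(T3) -> count=0 queue=[] holders={T1,T2,T4}
Step 10: wait(T3) -> count=0 queue=[T3] holders={T1,T2,T4}
Step 11: signal(T2) -> count=0 queue=[] holders={T1,T3,T4}
Step 12: wait(T2) -> count=0 queue=[T2] holders={T1,T3,T4}
Step 13: signal(T1) -> count=0 queue=[] holders={T2,T3,T4}
Step 14: wait(T1) -> count=0 queue=[T1] holders={T2,T3,T4}
Step 15: signal(T3) -> count=0 queue=[] holders={T1,T2,T4}
Step 16: signal(T1) -> count=1 queue=[] holders={T2,T4}
Final holders: {T2,T4} -> 2 thread(s)

Answer: 2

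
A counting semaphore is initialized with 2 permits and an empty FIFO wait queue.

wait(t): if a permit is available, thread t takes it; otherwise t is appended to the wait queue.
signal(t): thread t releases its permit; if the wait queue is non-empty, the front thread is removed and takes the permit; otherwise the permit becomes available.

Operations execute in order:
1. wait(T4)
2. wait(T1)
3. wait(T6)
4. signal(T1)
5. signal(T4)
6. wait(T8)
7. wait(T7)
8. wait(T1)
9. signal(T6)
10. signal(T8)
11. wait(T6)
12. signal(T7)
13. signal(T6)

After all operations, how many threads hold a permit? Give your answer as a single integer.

Answer: 1

Derivation:
Step 1: wait(T4) -> count=1 queue=[] holders={T4}
Step 2: wait(T1) -> count=0 queue=[] holders={T1,T4}
Step 3: wait(T6) -> count=0 queue=[T6] holders={T1,T4}
Step 4: signal(T1) -> count=0 queue=[] holders={T4,T6}
Step 5: signal(T4) -> count=1 queue=[] holders={T6}
Step 6: wait(T8) -> count=0 queue=[] holders={T6,T8}
Step 7: wait(T7) -> count=0 queue=[T7] holders={T6,T8}
Step 8: wait(T1) -> count=0 queue=[T7,T1] holders={T6,T8}
Step 9: signal(T6) -> count=0 queue=[T1] holders={T7,T8}
Step 10: signal(T8) -> count=0 queue=[] holders={T1,T7}
Step 11: wait(T6) -> count=0 queue=[T6] holders={T1,T7}
Step 12: signal(T7) -> count=0 queue=[] holders={T1,T6}
Step 13: signal(T6) -> count=1 queue=[] holders={T1}
Final holders: {T1} -> 1 thread(s)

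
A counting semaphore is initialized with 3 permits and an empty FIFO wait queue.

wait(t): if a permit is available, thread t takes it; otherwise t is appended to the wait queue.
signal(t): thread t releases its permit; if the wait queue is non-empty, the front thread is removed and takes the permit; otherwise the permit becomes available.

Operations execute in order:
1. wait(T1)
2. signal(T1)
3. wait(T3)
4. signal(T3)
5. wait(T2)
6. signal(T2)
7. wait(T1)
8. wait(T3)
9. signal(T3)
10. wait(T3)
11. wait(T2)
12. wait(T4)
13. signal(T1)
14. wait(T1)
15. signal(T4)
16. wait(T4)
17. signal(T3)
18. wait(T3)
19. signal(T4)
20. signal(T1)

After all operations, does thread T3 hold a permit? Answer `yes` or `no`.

Step 1: wait(T1) -> count=2 queue=[] holders={T1}
Step 2: signal(T1) -> count=3 queue=[] holders={none}
Step 3: wait(T3) -> count=2 queue=[] holders={T3}
Step 4: signal(T3) -> count=3 queue=[] holders={none}
Step 5: wait(T2) -> count=2 queue=[] holders={T2}
Step 6: signal(T2) -> count=3 queue=[] holders={none}
Step 7: wait(T1) -> count=2 queue=[] holders={T1}
Step 8: wait(T3) -> count=1 queue=[] holders={T1,T3}
Step 9: signal(T3) -> count=2 queue=[] holders={T1}
Step 10: wait(T3) -> count=1 queue=[] holders={T1,T3}
Step 11: wait(T2) -> count=0 queue=[] holders={T1,T2,T3}
Step 12: wait(T4) -> count=0 queue=[T4] holders={T1,T2,T3}
Step 13: signal(T1) -> count=0 queue=[] holders={T2,T3,T4}
Step 14: wait(T1) -> count=0 queue=[T1] holders={T2,T3,T4}
Step 15: signal(T4) -> count=0 queue=[] holders={T1,T2,T3}
Step 16: wait(T4) -> count=0 queue=[T4] holders={T1,T2,T3}
Step 17: signal(T3) -> count=0 queue=[] holders={T1,T2,T4}
Step 18: wait(T3) -> count=0 queue=[T3] holders={T1,T2,T4}
Step 19: signal(T4) -> count=0 queue=[] holders={T1,T2,T3}
Step 20: signal(T1) -> count=1 queue=[] holders={T2,T3}
Final holders: {T2,T3} -> T3 in holders

Answer: yes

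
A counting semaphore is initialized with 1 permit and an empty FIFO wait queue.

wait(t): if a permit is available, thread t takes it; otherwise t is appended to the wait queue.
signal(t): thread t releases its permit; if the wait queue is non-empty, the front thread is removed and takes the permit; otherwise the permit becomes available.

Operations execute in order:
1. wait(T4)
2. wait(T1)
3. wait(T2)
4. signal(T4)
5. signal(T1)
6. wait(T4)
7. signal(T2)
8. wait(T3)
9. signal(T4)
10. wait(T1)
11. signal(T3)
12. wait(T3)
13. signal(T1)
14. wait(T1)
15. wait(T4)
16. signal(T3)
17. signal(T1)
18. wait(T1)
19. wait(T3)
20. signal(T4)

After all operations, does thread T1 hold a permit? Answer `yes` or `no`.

Step 1: wait(T4) -> count=0 queue=[] holders={T4}
Step 2: wait(T1) -> count=0 queue=[T1] holders={T4}
Step 3: wait(T2) -> count=0 queue=[T1,T2] holders={T4}
Step 4: signal(T4) -> count=0 queue=[T2] holders={T1}
Step 5: signal(T1) -> count=0 queue=[] holders={T2}
Step 6: wait(T4) -> count=0 queue=[T4] holders={T2}
Step 7: signal(T2) -> count=0 queue=[] holders={T4}
Step 8: wait(T3) -> count=0 queue=[T3] holders={T4}
Step 9: signal(T4) -> count=0 queue=[] holders={T3}
Step 10: wait(T1) -> count=0 queue=[T1] holders={T3}
Step 11: signal(T3) -> count=0 queue=[] holders={T1}
Step 12: wait(T3) -> count=0 queue=[T3] holders={T1}
Step 13: signal(T1) -> count=0 queue=[] holders={T3}
Step 14: wait(T1) -> count=0 queue=[T1] holders={T3}
Step 15: wait(T4) -> count=0 queue=[T1,T4] holders={T3}
Step 16: signal(T3) -> count=0 queue=[T4] holders={T1}
Step 17: signal(T1) -> count=0 queue=[] holders={T4}
Step 18: wait(T1) -> count=0 queue=[T1] holders={T4}
Step 19: wait(T3) -> count=0 queue=[T1,T3] holders={T4}
Step 20: signal(T4) -> count=0 queue=[T3] holders={T1}
Final holders: {T1} -> T1 in holders

Answer: yes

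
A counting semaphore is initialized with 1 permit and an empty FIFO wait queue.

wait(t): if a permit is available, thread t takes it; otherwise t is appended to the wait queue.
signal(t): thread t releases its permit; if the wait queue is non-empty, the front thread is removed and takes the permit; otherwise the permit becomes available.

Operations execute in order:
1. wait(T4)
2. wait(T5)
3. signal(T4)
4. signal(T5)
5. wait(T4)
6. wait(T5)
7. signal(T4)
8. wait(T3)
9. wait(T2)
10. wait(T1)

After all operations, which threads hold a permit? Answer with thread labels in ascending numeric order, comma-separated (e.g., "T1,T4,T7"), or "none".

Step 1: wait(T4) -> count=0 queue=[] holders={T4}
Step 2: wait(T5) -> count=0 queue=[T5] holders={T4}
Step 3: signal(T4) -> count=0 queue=[] holders={T5}
Step 4: signal(T5) -> count=1 queue=[] holders={none}
Step 5: wait(T4) -> count=0 queue=[] holders={T4}
Step 6: wait(T5) -> count=0 queue=[T5] holders={T4}
Step 7: signal(T4) -> count=0 queue=[] holders={T5}
Step 8: wait(T3) -> count=0 queue=[T3] holders={T5}
Step 9: wait(T2) -> count=0 queue=[T3,T2] holders={T5}
Step 10: wait(T1) -> count=0 queue=[T3,T2,T1] holders={T5}
Final holders: T5

Answer: T5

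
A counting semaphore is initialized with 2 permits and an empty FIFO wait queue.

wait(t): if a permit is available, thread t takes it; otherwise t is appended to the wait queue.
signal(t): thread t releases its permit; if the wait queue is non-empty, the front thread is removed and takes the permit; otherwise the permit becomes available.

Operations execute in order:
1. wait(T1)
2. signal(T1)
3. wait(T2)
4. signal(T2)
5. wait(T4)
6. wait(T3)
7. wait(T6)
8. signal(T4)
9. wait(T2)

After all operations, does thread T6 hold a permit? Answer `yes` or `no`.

Step 1: wait(T1) -> count=1 queue=[] holders={T1}
Step 2: signal(T1) -> count=2 queue=[] holders={none}
Step 3: wait(T2) -> count=1 queue=[] holders={T2}
Step 4: signal(T2) -> count=2 queue=[] holders={none}
Step 5: wait(T4) -> count=1 queue=[] holders={T4}
Step 6: wait(T3) -> count=0 queue=[] holders={T3,T4}
Step 7: wait(T6) -> count=0 queue=[T6] holders={T3,T4}
Step 8: signal(T4) -> count=0 queue=[] holders={T3,T6}
Step 9: wait(T2) -> count=0 queue=[T2] holders={T3,T6}
Final holders: {T3,T6} -> T6 in holders

Answer: yes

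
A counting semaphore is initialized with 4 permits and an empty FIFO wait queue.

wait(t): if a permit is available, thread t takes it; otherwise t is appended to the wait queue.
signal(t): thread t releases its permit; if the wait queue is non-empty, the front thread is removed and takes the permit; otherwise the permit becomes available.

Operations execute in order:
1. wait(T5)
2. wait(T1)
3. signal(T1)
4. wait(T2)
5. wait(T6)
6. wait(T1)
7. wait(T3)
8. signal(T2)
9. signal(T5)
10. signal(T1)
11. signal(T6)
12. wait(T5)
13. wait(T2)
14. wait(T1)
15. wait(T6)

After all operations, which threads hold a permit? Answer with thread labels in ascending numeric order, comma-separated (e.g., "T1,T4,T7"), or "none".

Step 1: wait(T5) -> count=3 queue=[] holders={T5}
Step 2: wait(T1) -> count=2 queue=[] holders={T1,T5}
Step 3: signal(T1) -> count=3 queue=[] holders={T5}
Step 4: wait(T2) -> count=2 queue=[] holders={T2,T5}
Step 5: wait(T6) -> count=1 queue=[] holders={T2,T5,T6}
Step 6: wait(T1) -> count=0 queue=[] holders={T1,T2,T5,T6}
Step 7: wait(T3) -> count=0 queue=[T3] holders={T1,T2,T5,T6}
Step 8: signal(T2) -> count=0 queue=[] holders={T1,T3,T5,T6}
Step 9: signal(T5) -> count=1 queue=[] holders={T1,T3,T6}
Step 10: signal(T1) -> count=2 queue=[] holders={T3,T6}
Step 11: signal(T6) -> count=3 queue=[] holders={T3}
Step 12: wait(T5) -> count=2 queue=[] holders={T3,T5}
Step 13: wait(T2) -> count=1 queue=[] holders={T2,T3,T5}
Step 14: wait(T1) -> count=0 queue=[] holders={T1,T2,T3,T5}
Step 15: wait(T6) -> count=0 queue=[T6] holders={T1,T2,T3,T5}
Final holders: T1,T2,T3,T5

Answer: T1,T2,T3,T5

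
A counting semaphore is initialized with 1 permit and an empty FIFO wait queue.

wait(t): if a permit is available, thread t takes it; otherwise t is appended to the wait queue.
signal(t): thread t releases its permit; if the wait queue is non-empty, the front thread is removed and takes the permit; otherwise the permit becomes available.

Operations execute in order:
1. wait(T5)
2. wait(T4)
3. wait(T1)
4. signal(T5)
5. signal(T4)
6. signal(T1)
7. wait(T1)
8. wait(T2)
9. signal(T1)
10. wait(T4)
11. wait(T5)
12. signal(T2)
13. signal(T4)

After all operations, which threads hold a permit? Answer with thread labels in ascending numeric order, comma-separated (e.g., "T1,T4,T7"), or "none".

Step 1: wait(T5) -> count=0 queue=[] holders={T5}
Step 2: wait(T4) -> count=0 queue=[T4] holders={T5}
Step 3: wait(T1) -> count=0 queue=[T4,T1] holders={T5}
Step 4: signal(T5) -> count=0 queue=[T1] holders={T4}
Step 5: signal(T4) -> count=0 queue=[] holders={T1}
Step 6: signal(T1) -> count=1 queue=[] holders={none}
Step 7: wait(T1) -> count=0 queue=[] holders={T1}
Step 8: wait(T2) -> count=0 queue=[T2] holders={T1}
Step 9: signal(T1) -> count=0 queue=[] holders={T2}
Step 10: wait(T4) -> count=0 queue=[T4] holders={T2}
Step 11: wait(T5) -> count=0 queue=[T4,T5] holders={T2}
Step 12: signal(T2) -> count=0 queue=[T5] holders={T4}
Step 13: signal(T4) -> count=0 queue=[] holders={T5}
Final holders: T5

Answer: T5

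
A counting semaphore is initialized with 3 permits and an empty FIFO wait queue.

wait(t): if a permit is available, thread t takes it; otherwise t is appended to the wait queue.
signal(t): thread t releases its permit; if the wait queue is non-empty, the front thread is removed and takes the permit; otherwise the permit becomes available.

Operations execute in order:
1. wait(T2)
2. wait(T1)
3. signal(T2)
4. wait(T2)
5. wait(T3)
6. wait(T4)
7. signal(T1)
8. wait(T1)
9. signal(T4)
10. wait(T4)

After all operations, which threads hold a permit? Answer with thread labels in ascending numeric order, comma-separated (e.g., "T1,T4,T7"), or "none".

Step 1: wait(T2) -> count=2 queue=[] holders={T2}
Step 2: wait(T1) -> count=1 queue=[] holders={T1,T2}
Step 3: signal(T2) -> count=2 queue=[] holders={T1}
Step 4: wait(T2) -> count=1 queue=[] holders={T1,T2}
Step 5: wait(T3) -> count=0 queue=[] holders={T1,T2,T3}
Step 6: wait(T4) -> count=0 queue=[T4] holders={T1,T2,T3}
Step 7: signal(T1) -> count=0 queue=[] holders={T2,T3,T4}
Step 8: wait(T1) -> count=0 queue=[T1] holders={T2,T3,T4}
Step 9: signal(T4) -> count=0 queue=[] holders={T1,T2,T3}
Step 10: wait(T4) -> count=0 queue=[T4] holders={T1,T2,T3}
Final holders: T1,T2,T3

Answer: T1,T2,T3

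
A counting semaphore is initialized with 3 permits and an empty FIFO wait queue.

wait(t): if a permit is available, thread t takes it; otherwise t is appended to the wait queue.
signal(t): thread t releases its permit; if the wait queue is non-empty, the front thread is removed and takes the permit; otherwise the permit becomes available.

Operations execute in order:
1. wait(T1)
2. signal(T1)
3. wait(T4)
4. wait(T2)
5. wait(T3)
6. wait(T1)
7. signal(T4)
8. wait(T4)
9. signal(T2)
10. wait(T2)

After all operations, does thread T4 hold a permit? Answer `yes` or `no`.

Answer: yes

Derivation:
Step 1: wait(T1) -> count=2 queue=[] holders={T1}
Step 2: signal(T1) -> count=3 queue=[] holders={none}
Step 3: wait(T4) -> count=2 queue=[] holders={T4}
Step 4: wait(T2) -> count=1 queue=[] holders={T2,T4}
Step 5: wait(T3) -> count=0 queue=[] holders={T2,T3,T4}
Step 6: wait(T1) -> count=0 queue=[T1] holders={T2,T3,T4}
Step 7: signal(T4) -> count=0 queue=[] holders={T1,T2,T3}
Step 8: wait(T4) -> count=0 queue=[T4] holders={T1,T2,T3}
Step 9: signal(T2) -> count=0 queue=[] holders={T1,T3,T4}
Step 10: wait(T2) -> count=0 queue=[T2] holders={T1,T3,T4}
Final holders: {T1,T3,T4} -> T4 in holders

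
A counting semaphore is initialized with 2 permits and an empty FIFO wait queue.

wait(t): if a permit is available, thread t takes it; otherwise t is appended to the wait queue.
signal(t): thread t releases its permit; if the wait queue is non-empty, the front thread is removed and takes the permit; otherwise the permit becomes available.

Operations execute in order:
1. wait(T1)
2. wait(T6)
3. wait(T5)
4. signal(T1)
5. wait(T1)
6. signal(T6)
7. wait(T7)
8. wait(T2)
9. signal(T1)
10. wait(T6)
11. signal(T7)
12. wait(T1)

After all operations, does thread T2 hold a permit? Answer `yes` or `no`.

Answer: yes

Derivation:
Step 1: wait(T1) -> count=1 queue=[] holders={T1}
Step 2: wait(T6) -> count=0 queue=[] holders={T1,T6}
Step 3: wait(T5) -> count=0 queue=[T5] holders={T1,T6}
Step 4: signal(T1) -> count=0 queue=[] holders={T5,T6}
Step 5: wait(T1) -> count=0 queue=[T1] holders={T5,T6}
Step 6: signal(T6) -> count=0 queue=[] holders={T1,T5}
Step 7: wait(T7) -> count=0 queue=[T7] holders={T1,T5}
Step 8: wait(T2) -> count=0 queue=[T7,T2] holders={T1,T5}
Step 9: signal(T1) -> count=0 queue=[T2] holders={T5,T7}
Step 10: wait(T6) -> count=0 queue=[T2,T6] holders={T5,T7}
Step 11: signal(T7) -> count=0 queue=[T6] holders={T2,T5}
Step 12: wait(T1) -> count=0 queue=[T6,T1] holders={T2,T5}
Final holders: {T2,T5} -> T2 in holders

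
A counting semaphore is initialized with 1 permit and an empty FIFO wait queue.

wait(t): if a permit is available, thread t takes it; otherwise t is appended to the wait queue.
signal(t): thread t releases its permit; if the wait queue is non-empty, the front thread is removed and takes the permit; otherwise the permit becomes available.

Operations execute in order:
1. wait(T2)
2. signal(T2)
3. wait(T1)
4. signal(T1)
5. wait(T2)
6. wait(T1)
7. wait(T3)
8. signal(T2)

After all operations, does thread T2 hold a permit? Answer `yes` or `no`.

Step 1: wait(T2) -> count=0 queue=[] holders={T2}
Step 2: signal(T2) -> count=1 queue=[] holders={none}
Step 3: wait(T1) -> count=0 queue=[] holders={T1}
Step 4: signal(T1) -> count=1 queue=[] holders={none}
Step 5: wait(T2) -> count=0 queue=[] holders={T2}
Step 6: wait(T1) -> count=0 queue=[T1] holders={T2}
Step 7: wait(T3) -> count=0 queue=[T1,T3] holders={T2}
Step 8: signal(T2) -> count=0 queue=[T3] holders={T1}
Final holders: {T1} -> T2 not in holders

Answer: no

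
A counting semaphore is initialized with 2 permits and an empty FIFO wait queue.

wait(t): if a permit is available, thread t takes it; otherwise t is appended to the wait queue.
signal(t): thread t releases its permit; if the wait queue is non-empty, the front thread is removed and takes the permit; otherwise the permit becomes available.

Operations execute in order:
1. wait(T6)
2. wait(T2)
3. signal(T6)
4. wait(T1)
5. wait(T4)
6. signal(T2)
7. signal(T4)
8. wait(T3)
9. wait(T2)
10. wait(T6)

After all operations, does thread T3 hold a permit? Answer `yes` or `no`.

Step 1: wait(T6) -> count=1 queue=[] holders={T6}
Step 2: wait(T2) -> count=0 queue=[] holders={T2,T6}
Step 3: signal(T6) -> count=1 queue=[] holders={T2}
Step 4: wait(T1) -> count=0 queue=[] holders={T1,T2}
Step 5: wait(T4) -> count=0 queue=[T4] holders={T1,T2}
Step 6: signal(T2) -> count=0 queue=[] holders={T1,T4}
Step 7: signal(T4) -> count=1 queue=[] holders={T1}
Step 8: wait(T3) -> count=0 queue=[] holders={T1,T3}
Step 9: wait(T2) -> count=0 queue=[T2] holders={T1,T3}
Step 10: wait(T6) -> count=0 queue=[T2,T6] holders={T1,T3}
Final holders: {T1,T3} -> T3 in holders

Answer: yes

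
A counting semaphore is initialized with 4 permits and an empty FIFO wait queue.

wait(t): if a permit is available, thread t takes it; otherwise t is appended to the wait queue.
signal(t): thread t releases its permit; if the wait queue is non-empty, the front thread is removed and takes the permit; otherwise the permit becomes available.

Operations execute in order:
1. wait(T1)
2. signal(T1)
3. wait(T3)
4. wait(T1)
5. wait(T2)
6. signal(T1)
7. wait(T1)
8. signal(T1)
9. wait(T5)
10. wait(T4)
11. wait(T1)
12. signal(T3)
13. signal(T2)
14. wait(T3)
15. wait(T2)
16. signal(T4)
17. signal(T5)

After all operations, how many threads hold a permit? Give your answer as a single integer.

Step 1: wait(T1) -> count=3 queue=[] holders={T1}
Step 2: signal(T1) -> count=4 queue=[] holders={none}
Step 3: wait(T3) -> count=3 queue=[] holders={T3}
Step 4: wait(T1) -> count=2 queue=[] holders={T1,T3}
Step 5: wait(T2) -> count=1 queue=[] holders={T1,T2,T3}
Step 6: signal(T1) -> count=2 queue=[] holders={T2,T3}
Step 7: wait(T1) -> count=1 queue=[] holders={T1,T2,T3}
Step 8: signal(T1) -> count=2 queue=[] holders={T2,T3}
Step 9: wait(T5) -> count=1 queue=[] holders={T2,T3,T5}
Step 10: wait(T4) -> count=0 queue=[] holders={T2,T3,T4,T5}
Step 11: wait(T1) -> count=0 queue=[T1] holders={T2,T3,T4,T5}
Step 12: signal(T3) -> count=0 queue=[] holders={T1,T2,T4,T5}
Step 13: signal(T2) -> count=1 queue=[] holders={T1,T4,T5}
Step 14: wait(T3) -> count=0 queue=[] holders={T1,T3,T4,T5}
Step 15: wait(T2) -> count=0 queue=[T2] holders={T1,T3,T4,T5}
Step 16: signal(T4) -> count=0 queue=[] holders={T1,T2,T3,T5}
Step 17: signal(T5) -> count=1 queue=[] holders={T1,T2,T3}
Final holders: {T1,T2,T3} -> 3 thread(s)

Answer: 3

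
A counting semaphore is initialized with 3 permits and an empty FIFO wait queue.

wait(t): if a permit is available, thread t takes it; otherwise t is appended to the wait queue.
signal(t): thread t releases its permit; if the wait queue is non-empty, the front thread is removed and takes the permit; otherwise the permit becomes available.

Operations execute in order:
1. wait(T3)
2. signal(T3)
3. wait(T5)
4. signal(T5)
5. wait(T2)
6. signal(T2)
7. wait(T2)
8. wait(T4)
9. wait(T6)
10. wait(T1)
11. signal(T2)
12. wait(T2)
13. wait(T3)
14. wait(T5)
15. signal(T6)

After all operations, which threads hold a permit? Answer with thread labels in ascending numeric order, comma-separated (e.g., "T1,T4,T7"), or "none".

Answer: T1,T2,T4

Derivation:
Step 1: wait(T3) -> count=2 queue=[] holders={T3}
Step 2: signal(T3) -> count=3 queue=[] holders={none}
Step 3: wait(T5) -> count=2 queue=[] holders={T5}
Step 4: signal(T5) -> count=3 queue=[] holders={none}
Step 5: wait(T2) -> count=2 queue=[] holders={T2}
Step 6: signal(T2) -> count=3 queue=[] holders={none}
Step 7: wait(T2) -> count=2 queue=[] holders={T2}
Step 8: wait(T4) -> count=1 queue=[] holders={T2,T4}
Step 9: wait(T6) -> count=0 queue=[] holders={T2,T4,T6}
Step 10: wait(T1) -> count=0 queue=[T1] holders={T2,T4,T6}
Step 11: signal(T2) -> count=0 queue=[] holders={T1,T4,T6}
Step 12: wait(T2) -> count=0 queue=[T2] holders={T1,T4,T6}
Step 13: wait(T3) -> count=0 queue=[T2,T3] holders={T1,T4,T6}
Step 14: wait(T5) -> count=0 queue=[T2,T3,T5] holders={T1,T4,T6}
Step 15: signal(T6) -> count=0 queue=[T3,T5] holders={T1,T2,T4}
Final holders: T1,T2,T4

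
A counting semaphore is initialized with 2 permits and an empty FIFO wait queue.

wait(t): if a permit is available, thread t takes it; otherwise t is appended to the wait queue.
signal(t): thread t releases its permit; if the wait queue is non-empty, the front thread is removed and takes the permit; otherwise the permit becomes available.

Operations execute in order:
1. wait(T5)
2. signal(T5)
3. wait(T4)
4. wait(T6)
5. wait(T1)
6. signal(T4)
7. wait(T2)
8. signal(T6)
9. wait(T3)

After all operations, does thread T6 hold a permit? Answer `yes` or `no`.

Step 1: wait(T5) -> count=1 queue=[] holders={T5}
Step 2: signal(T5) -> count=2 queue=[] holders={none}
Step 3: wait(T4) -> count=1 queue=[] holders={T4}
Step 4: wait(T6) -> count=0 queue=[] holders={T4,T6}
Step 5: wait(T1) -> count=0 queue=[T1] holders={T4,T6}
Step 6: signal(T4) -> count=0 queue=[] holders={T1,T6}
Step 7: wait(T2) -> count=0 queue=[T2] holders={T1,T6}
Step 8: signal(T6) -> count=0 queue=[] holders={T1,T2}
Step 9: wait(T3) -> count=0 queue=[T3] holders={T1,T2}
Final holders: {T1,T2} -> T6 not in holders

Answer: no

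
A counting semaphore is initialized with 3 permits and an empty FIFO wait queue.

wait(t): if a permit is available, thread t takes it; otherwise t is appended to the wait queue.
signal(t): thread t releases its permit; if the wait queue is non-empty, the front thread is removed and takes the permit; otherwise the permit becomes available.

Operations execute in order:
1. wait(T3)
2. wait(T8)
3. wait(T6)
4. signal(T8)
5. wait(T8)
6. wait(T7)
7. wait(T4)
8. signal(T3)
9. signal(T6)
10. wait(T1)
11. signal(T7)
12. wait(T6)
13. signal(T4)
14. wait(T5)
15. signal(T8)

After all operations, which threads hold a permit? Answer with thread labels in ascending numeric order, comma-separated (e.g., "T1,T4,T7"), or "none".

Step 1: wait(T3) -> count=2 queue=[] holders={T3}
Step 2: wait(T8) -> count=1 queue=[] holders={T3,T8}
Step 3: wait(T6) -> count=0 queue=[] holders={T3,T6,T8}
Step 4: signal(T8) -> count=1 queue=[] holders={T3,T6}
Step 5: wait(T8) -> count=0 queue=[] holders={T3,T6,T8}
Step 6: wait(T7) -> count=0 queue=[T7] holders={T3,T6,T8}
Step 7: wait(T4) -> count=0 queue=[T7,T4] holders={T3,T6,T8}
Step 8: signal(T3) -> count=0 queue=[T4] holders={T6,T7,T8}
Step 9: signal(T6) -> count=0 queue=[] holders={T4,T7,T8}
Step 10: wait(T1) -> count=0 queue=[T1] holders={T4,T7,T8}
Step 11: signal(T7) -> count=0 queue=[] holders={T1,T4,T8}
Step 12: wait(T6) -> count=0 queue=[T6] holders={T1,T4,T8}
Step 13: signal(T4) -> count=0 queue=[] holders={T1,T6,T8}
Step 14: wait(T5) -> count=0 queue=[T5] holders={T1,T6,T8}
Step 15: signal(T8) -> count=0 queue=[] holders={T1,T5,T6}
Final holders: T1,T5,T6

Answer: T1,T5,T6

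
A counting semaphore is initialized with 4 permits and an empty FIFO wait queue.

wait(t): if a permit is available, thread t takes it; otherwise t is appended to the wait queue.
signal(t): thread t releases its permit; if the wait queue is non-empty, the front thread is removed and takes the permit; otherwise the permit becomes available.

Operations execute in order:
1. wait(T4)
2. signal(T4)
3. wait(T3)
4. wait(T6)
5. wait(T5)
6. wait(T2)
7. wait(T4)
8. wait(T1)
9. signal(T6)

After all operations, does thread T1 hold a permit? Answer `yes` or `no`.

Step 1: wait(T4) -> count=3 queue=[] holders={T4}
Step 2: signal(T4) -> count=4 queue=[] holders={none}
Step 3: wait(T3) -> count=3 queue=[] holders={T3}
Step 4: wait(T6) -> count=2 queue=[] holders={T3,T6}
Step 5: wait(T5) -> count=1 queue=[] holders={T3,T5,T6}
Step 6: wait(T2) -> count=0 queue=[] holders={T2,T3,T5,T6}
Step 7: wait(T4) -> count=0 queue=[T4] holders={T2,T3,T5,T6}
Step 8: wait(T1) -> count=0 queue=[T4,T1] holders={T2,T3,T5,T6}
Step 9: signal(T6) -> count=0 queue=[T1] holders={T2,T3,T4,T5}
Final holders: {T2,T3,T4,T5} -> T1 not in holders

Answer: no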